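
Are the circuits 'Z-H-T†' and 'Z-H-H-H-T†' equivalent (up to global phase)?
Yes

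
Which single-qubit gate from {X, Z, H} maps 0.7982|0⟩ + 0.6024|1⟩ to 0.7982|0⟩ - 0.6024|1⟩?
Z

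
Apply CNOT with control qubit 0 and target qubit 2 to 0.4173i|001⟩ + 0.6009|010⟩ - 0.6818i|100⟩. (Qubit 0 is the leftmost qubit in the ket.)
0.4173i|001⟩ + 0.6009|010⟩ - 0.6818i|101⟩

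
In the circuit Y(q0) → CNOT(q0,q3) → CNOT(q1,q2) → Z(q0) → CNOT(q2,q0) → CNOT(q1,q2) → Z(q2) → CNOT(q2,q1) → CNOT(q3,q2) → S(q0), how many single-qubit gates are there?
4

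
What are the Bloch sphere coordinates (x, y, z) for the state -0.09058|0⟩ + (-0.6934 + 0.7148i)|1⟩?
(0.1256, -0.1295, -0.9835)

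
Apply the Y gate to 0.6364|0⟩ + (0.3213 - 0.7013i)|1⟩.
(-0.7013 - 0.3213i)|0⟩ + 0.6364i|1⟩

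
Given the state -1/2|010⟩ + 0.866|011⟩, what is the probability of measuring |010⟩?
1/4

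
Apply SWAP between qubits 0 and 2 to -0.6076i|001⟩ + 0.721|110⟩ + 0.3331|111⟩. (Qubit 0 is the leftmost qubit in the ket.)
0.721|011⟩ - 0.6076i|100⟩ + 0.3331|111⟩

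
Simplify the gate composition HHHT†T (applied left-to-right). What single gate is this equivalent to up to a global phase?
H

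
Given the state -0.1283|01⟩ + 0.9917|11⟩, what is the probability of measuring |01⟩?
0.01646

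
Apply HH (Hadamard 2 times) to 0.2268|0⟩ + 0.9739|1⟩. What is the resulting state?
0.2268|0⟩ + 0.9739|1⟩

H² = I, so an even number of Hadamards cancels: H^2 = I and the state is unchanged.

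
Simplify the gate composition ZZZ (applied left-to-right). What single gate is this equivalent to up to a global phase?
Z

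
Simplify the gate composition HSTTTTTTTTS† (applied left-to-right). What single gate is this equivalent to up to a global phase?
H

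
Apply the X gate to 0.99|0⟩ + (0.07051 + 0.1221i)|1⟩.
(0.07051 + 0.1221i)|0⟩ + 0.99|1⟩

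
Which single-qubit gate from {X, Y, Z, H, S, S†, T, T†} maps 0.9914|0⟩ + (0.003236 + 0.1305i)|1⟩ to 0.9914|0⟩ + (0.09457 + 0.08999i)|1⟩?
T†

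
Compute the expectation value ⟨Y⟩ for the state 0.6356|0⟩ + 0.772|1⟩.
0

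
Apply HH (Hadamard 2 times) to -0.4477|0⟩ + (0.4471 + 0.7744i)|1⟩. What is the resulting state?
-0.4477|0⟩ + (0.4471 + 0.7744i)|1⟩

H² = I, so an even number of Hadamards cancels: H^2 = I and the state is unchanged.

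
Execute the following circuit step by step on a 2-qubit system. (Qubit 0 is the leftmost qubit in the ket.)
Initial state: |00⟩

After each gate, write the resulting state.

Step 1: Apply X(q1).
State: |01⟩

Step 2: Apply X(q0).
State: |11⟩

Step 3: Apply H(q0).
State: 1/√2|01⟩ - 1/√2|11⟩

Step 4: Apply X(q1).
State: 1/√2|00⟩ - 1/√2|10⟩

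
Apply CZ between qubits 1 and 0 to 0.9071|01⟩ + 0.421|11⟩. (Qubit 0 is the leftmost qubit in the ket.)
0.9071|01⟩ - 0.421|11⟩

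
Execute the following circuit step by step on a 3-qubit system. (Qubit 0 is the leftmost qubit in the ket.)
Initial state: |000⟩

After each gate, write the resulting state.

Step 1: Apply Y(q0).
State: i|100⟩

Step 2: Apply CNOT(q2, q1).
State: i|100⟩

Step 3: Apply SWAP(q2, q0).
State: i|001⟩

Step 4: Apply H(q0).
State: (1/√2)i|001⟩ + (1/√2)i|101⟩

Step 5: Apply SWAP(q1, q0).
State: (1/√2)i|001⟩ + (1/√2)i|011⟩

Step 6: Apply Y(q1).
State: 1/√2|001⟩ - 1/√2|011⟩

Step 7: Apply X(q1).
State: -1/√2|001⟩ + 1/√2|011⟩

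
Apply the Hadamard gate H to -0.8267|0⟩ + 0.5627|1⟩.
-0.1867|0⟩ - 0.9825|1⟩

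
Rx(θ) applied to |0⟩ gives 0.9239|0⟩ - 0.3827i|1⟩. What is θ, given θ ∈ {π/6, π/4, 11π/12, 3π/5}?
π/4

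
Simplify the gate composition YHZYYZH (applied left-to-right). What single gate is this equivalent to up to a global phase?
Y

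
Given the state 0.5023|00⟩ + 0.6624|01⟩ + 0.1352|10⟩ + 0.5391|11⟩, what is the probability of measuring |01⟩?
0.4388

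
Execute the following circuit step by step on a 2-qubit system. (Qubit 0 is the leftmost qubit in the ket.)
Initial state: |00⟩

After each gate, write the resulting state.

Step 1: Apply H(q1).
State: 1/√2|00⟩ + 1/√2|01⟩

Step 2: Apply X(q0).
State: 1/√2|10⟩ + 1/√2|11⟩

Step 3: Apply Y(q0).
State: -(1/√2)i|00⟩ - (1/√2)i|01⟩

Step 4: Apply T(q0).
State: -(1/√2)i|00⟩ - (1/√2)i|01⟩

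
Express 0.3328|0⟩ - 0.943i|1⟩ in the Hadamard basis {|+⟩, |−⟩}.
(0.2353 - 0.6668i)|+⟩ + (0.2353 + 0.6668i)|−⟩

With |ψ⟩ = α|0⟩ + β|1⟩, the Hadamard-basis coefficients are ⟨+|ψ⟩ = (α + β)/√2 and ⟨−|ψ⟩ = (α − β)/√2.
Here α = 0.3328, β = -0.943i: (α + β)/√2 = (0.2353 - 0.6668i), (α − β)/√2 = (0.2353 + 0.6668i).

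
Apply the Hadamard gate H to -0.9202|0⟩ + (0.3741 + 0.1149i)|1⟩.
(-0.3862 + 0.08125i)|0⟩ + (-0.9152 - 0.08125i)|1⟩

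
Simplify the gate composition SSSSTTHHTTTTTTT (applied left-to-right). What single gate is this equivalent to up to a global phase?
T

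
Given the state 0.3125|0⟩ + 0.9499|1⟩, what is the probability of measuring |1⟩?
0.9023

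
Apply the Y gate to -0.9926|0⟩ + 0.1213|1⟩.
-0.1213i|0⟩ - 0.9926i|1⟩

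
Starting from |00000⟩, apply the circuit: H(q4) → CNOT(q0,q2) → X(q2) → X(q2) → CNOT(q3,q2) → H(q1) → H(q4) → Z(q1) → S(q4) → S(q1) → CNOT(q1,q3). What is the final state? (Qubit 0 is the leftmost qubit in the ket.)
1/√2|00000⟩ - (1/√2)i|01010⟩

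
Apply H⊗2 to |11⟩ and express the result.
1/2|00⟩ - 1/2|01⟩ - 1/2|10⟩ + 1/2|11⟩

H⊗2 gives amp(|y⟩) = (1/2) Σ_x (−1)^(x·y) amp(|x⟩), where x·y is the number of positions in which both x and y have a 1.
|00⟩: (1)/2 = 1/2
|01⟩: (-1)/2 = -1/2
|10⟩: (-1)/2 = -1/2
|11⟩: (1)/2 = 1/2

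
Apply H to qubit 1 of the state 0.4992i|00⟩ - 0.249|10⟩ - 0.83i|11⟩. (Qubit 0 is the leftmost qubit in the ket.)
0.353i|00⟩ + 0.353i|01⟩ + (-0.1761 - 0.5869i)|10⟩ + (-0.1761 + 0.5869i)|11⟩

H on qubit 1 mixes each pair of kets that differ only in qubit 1: amplitudes (a, b) of (|…0…⟩, |…1…⟩) become ((a + b)/√2, (a − b)/√2). Kets absent from the input have amplitude 0.
(|00⟩, |01⟩): (a, b) = (0.4992i, 0) → (0.353i, 0.353i)
(|10⟩, |11⟩): (a, b) = (-0.249, -0.83i) → ((-0.1761 - 0.5869i), (-0.1761 + 0.5869i))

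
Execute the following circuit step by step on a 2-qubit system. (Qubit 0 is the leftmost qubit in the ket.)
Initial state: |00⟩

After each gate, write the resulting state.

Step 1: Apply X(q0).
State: |10⟩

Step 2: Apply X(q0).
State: |00⟩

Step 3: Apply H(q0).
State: 1/√2|00⟩ + 1/√2|10⟩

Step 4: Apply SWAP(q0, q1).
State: 1/√2|00⟩ + 1/√2|01⟩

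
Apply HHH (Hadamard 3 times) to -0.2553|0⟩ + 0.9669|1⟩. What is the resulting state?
0.5032|0⟩ - 0.8642|1⟩

H² = I, so H^3 = H: a single Hadamard. With (a, b) = (-0.2553, 0.9669), H gives ((a + b)/√2, (a − b)/√2) = (0.5032, -0.8642).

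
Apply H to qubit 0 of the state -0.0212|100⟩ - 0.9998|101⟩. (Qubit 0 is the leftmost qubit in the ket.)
-0.01499|000⟩ - 0.707|001⟩ + 0.01499|100⟩ + 0.707|101⟩

H on qubit 0 mixes each pair of kets that differ only in qubit 0: amplitudes (a, b) of (|…0…⟩, |…1…⟩) become ((a + b)/√2, (a − b)/√2). Kets absent from the input have amplitude 0.
(|000⟩, |100⟩): (a, b) = (0, -0.0212) → (-0.01499, 0.01499)
(|001⟩, |101⟩): (a, b) = (0, -0.9998) → (-0.707, 0.707)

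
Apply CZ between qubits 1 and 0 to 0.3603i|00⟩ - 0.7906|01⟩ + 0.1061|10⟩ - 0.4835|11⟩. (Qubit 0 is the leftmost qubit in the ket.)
0.3603i|00⟩ - 0.7906|01⟩ + 0.1061|10⟩ + 0.4835|11⟩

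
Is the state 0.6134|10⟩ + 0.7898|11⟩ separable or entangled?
Separable

Writing the state as a|00⟩ + b|01⟩ + c|10⟩ + d|11⟩, it is a product state iff ad − bc = 0.
Here (a, b, c, d) = (0, 0, 0.6134, 0.7898): ad − bc = (0)(0.7898) − (0)(0.6134) = 0, so the state is separable.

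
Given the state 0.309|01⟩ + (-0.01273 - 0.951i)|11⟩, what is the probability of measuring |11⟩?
0.9046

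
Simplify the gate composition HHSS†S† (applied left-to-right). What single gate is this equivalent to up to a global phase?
S†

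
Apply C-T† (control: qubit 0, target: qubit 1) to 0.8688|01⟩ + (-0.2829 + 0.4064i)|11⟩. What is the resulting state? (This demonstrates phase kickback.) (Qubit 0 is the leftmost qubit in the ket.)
0.8688|01⟩ + (0.08733 + 0.4874i)|11⟩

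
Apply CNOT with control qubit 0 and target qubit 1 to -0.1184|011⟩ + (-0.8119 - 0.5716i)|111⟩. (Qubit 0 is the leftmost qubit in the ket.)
-0.1184|011⟩ + (-0.8119 - 0.5716i)|101⟩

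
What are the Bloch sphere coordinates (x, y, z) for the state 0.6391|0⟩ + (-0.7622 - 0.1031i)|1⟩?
(-0.9742, -0.1318, -0.1831)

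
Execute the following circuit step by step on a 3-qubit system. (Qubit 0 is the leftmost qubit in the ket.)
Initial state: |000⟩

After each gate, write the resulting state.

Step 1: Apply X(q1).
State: |010⟩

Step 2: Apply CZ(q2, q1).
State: |010⟩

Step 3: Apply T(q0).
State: |010⟩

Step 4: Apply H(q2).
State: 1/√2|010⟩ + 1/√2|011⟩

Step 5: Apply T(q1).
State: (1/2 + (1/2)i)|010⟩ + (1/2 + (1/2)i)|011⟩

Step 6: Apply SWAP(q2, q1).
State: (1/2 + (1/2)i)|001⟩ + (1/2 + (1/2)i)|011⟩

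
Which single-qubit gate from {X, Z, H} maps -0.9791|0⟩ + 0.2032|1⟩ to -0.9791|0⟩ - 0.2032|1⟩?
Z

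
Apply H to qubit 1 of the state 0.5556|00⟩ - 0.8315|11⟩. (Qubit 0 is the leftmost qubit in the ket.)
0.3929|00⟩ + 0.3929|01⟩ - 0.588|10⟩ + 0.588|11⟩

H on qubit 1 mixes each pair of kets that differ only in qubit 1: amplitudes (a, b) of (|…0…⟩, |…1…⟩) become ((a + b)/√2, (a − b)/√2). Kets absent from the input have amplitude 0.
(|00⟩, |01⟩): (a, b) = (0.5556, 0) → (0.3929, 0.3929)
(|10⟩, |11⟩): (a, b) = (0, -0.8315) → (-0.588, 0.588)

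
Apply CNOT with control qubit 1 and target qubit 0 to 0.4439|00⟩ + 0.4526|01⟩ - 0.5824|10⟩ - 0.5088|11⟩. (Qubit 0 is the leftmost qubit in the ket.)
0.4439|00⟩ - 0.5088|01⟩ - 0.5824|10⟩ + 0.4526|11⟩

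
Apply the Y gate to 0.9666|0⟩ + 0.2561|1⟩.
-0.2561i|0⟩ + 0.9666i|1⟩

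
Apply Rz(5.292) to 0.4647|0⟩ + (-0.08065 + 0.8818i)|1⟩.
(-0.4088 - 0.221i)|0⟩ + (-0.3484 - 0.8141i)|1⟩

Rz(5.292) = [[e^(−iθ/2), 0], [0, e^(iθ/2)]] with e^(±iθ/2) = cos(θ/2) ± i·sin(θ/2); θ = 5.292, cos(θ/2) ≈ -0.879687, sin(θ/2) ≈ 0.475553.
With a = amp(|0⟩) = 0.4647 and b = amp(|1⟩) = (-0.08065 + 0.8818i):
new amp(|0⟩) = (-0.879687 - 0.475553i)·a = (-0.4088 - 0.221i)
new amp(|1⟩) = (-0.879687 + 0.475553i)·b = (-0.3484 - 0.8141i)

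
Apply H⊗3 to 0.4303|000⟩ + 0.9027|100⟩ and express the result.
0.4713|000⟩ + 0.4713|001⟩ + 0.4713|010⟩ + 0.4713|011⟩ - 0.167|100⟩ - 0.167|101⟩ - 0.167|110⟩ - 0.167|111⟩

H⊗3 gives amp(|y⟩) = (1/2√2) Σ_x (−1)^(x·y) amp(|x⟩), where x·y is the number of positions in which both x and y have a 1.
|000⟩: (0.4303 + 0.9027)/(2√2) = 0.4713
|001⟩: (0.4303 + 0.9027)/(2√2) = 0.4713
|010⟩: (0.4303 + 0.9027)/(2√2) = 0.4713
|011⟩: (0.4303 + 0.9027)/(2√2) = 0.4713
|100⟩: (0.4303 - 0.9027)/(2√2) = -0.167
|101⟩: (0.4303 - 0.9027)/(2√2) = -0.167
|110⟩: (0.4303 - 0.9027)/(2√2) = -0.167
|111⟩: (0.4303 - 0.9027)/(2√2) = -0.167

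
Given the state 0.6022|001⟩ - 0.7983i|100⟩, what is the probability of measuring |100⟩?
0.6373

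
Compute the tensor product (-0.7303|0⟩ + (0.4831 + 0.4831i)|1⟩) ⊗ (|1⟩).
-0.7303|01⟩ + (0.4831 + 0.4831i)|11⟩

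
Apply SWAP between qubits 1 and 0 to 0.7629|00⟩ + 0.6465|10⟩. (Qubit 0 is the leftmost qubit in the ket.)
0.7629|00⟩ + 0.6465|01⟩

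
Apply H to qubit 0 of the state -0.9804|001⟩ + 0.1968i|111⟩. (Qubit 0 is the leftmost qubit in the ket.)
-0.6932|001⟩ + 0.1392i|011⟩ - 0.6932|101⟩ - 0.1392i|111⟩

H on qubit 0 mixes each pair of kets that differ only in qubit 0: amplitudes (a, b) of (|…0…⟩, |…1…⟩) become ((a + b)/√2, (a − b)/√2). Kets absent from the input have amplitude 0.
(|001⟩, |101⟩): (a, b) = (-0.9804, 0) → (-0.6932, -0.6932)
(|011⟩, |111⟩): (a, b) = (0, 0.1968i) → (0.1392i, -0.1392i)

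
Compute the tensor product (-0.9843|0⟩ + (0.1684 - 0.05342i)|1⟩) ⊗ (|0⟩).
-0.9843|00⟩ + (0.1684 - 0.05342i)|10⟩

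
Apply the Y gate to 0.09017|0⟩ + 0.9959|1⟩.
-0.9959i|0⟩ + 0.09017i|1⟩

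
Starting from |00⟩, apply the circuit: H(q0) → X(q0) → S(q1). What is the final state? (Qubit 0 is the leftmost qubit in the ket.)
1/√2|00⟩ + 1/√2|10⟩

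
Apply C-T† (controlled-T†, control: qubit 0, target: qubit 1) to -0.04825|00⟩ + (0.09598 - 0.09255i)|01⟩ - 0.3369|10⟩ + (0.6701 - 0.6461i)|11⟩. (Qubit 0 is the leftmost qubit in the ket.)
-0.04825|00⟩ + (0.09598 - 0.09255i)|01⟩ - 0.3369|10⟩ + (0.01697 - 0.9307i)|11⟩

C-T† leaves the control-|0⟩ kets |00⟩, |01⟩ unchanged and applies T† to qubit 1 on the control-|1⟩ pair (|10⟩, |11⟩).
T† = [[1, 0], [0, (1/√2 - (1/√2)i)]].
With a = amp(|10⟩) = -0.3369 and b = amp(|11⟩) = (0.6701 - 0.6461i):
new amp(|10⟩) = (1)·a = -0.3369
new amp(|11⟩) = (1/√2 - (1/√2)i)·b = (0.01697 - 0.9307i)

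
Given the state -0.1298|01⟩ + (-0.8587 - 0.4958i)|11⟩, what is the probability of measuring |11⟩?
0.9832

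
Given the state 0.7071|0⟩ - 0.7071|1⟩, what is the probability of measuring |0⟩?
0.5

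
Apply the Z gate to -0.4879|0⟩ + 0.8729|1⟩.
-0.4879|0⟩ - 0.8729|1⟩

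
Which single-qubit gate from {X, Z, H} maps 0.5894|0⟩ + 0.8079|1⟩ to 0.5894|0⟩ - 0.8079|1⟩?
Z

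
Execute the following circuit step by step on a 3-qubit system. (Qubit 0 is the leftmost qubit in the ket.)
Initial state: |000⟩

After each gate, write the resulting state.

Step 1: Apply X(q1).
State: |010⟩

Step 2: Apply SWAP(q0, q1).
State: |100⟩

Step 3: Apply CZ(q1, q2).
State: |100⟩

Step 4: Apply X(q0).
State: |000⟩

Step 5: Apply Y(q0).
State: i|100⟩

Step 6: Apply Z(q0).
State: -i|100⟩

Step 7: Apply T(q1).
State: -i|100⟩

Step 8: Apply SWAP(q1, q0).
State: -i|010⟩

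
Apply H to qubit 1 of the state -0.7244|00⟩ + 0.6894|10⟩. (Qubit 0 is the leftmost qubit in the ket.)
-0.5122|00⟩ - 0.5122|01⟩ + 0.4875|10⟩ + 0.4875|11⟩

H on qubit 1 mixes each pair of kets that differ only in qubit 1: amplitudes (a, b) of (|…0…⟩, |…1…⟩) become ((a + b)/√2, (a − b)/√2). Kets absent from the input have amplitude 0.
(|00⟩, |01⟩): (a, b) = (-0.7244, 0) → (-0.5122, -0.5122)
(|10⟩, |11⟩): (a, b) = (0.6894, 0) → (0.4875, 0.4875)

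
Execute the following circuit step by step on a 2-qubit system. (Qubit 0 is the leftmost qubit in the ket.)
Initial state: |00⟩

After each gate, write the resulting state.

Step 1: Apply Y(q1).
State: i|01⟩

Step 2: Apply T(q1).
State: (-1/√2 + (1/√2)i)|01⟩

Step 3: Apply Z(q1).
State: (1/√2 - (1/√2)i)|01⟩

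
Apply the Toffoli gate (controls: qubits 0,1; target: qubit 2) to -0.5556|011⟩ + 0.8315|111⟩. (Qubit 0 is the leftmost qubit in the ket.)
-0.5556|011⟩ + 0.8315|110⟩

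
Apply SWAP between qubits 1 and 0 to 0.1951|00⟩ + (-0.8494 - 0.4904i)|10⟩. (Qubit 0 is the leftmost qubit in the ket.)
0.1951|00⟩ + (-0.8494 - 0.4904i)|01⟩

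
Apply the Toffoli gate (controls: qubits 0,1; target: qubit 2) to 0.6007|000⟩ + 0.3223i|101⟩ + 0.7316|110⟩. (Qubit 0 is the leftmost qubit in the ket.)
0.6007|000⟩ + 0.3223i|101⟩ + 0.7316|111⟩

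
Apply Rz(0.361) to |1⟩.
(0.9838 + 0.1795i)|1⟩

Rz(0.361) = [[e^(−iθ/2), 0], [0, e^(iθ/2)]] with e^(±iθ/2) = cos(θ/2) ± i·sin(θ/2); θ = 0.361, cos(θ/2) ≈ 0.983754, sin(θ/2) ≈ 0.179521.
With a = amp(|0⟩) = 0 and b = amp(|1⟩) = 1:
new amp(|0⟩) = (0.983754 - 0.179521i)·a = 0
new amp(|1⟩) = (0.983754 + 0.179521i)·b = (0.9838 + 0.1795i)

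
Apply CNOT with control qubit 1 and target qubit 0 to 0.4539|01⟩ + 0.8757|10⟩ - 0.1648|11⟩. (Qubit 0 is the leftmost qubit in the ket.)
-0.1648|01⟩ + 0.8757|10⟩ + 0.4539|11⟩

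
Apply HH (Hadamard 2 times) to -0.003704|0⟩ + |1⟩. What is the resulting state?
-0.003704|0⟩ + |1⟩

H² = I, so an even number of Hadamards cancels: H^2 = I and the state is unchanged.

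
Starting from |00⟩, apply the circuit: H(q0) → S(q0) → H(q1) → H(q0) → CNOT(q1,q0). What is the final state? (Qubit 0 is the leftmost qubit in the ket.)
(1/√8 + (1/√8)i)|00⟩ + (1/√8 - (1/√8)i)|01⟩ + (1/√8 - (1/√8)i)|10⟩ + (1/√8 + (1/√8)i)|11⟩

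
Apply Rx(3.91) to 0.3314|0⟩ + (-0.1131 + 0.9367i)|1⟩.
(0.7442 + 0.1049i)|0⟩ + (0.04239 - 0.6583i)|1⟩

Rx(3.91) = [[cos(θ/2), −i·sin(θ/2)], [−i·sin(θ/2), cos(θ/2)]]; θ = 3.91, cos(θ/2) ≈ -0.374821, sin(θ/2) ≈ 0.927097.
With a = amp(|0⟩) = 0.3314 and b = amp(|1⟩) = (-0.1131 + 0.9367i):
new amp(|0⟩) = (-0.374821)·a + (-0.927097i)·b = (0.7442 + 0.1049i)
new amp(|1⟩) = (-0.927097i)·a + (-0.374821)·b = (0.04239 - 0.6583i)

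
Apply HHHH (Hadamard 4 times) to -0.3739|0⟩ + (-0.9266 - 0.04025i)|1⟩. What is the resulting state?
-0.3739|0⟩ + (-0.9266 - 0.04025i)|1⟩

H² = I, so an even number of Hadamards cancels: H^4 = I and the state is unchanged.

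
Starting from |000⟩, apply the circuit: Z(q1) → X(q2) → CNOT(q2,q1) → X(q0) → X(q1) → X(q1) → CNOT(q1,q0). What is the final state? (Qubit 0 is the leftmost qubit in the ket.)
|011⟩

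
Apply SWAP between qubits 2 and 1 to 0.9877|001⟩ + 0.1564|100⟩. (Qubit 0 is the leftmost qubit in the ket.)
0.9877|010⟩ + 0.1564|100⟩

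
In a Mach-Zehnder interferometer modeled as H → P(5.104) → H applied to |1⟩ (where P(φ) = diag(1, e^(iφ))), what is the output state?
(0.3092 + 0.4621i)|0⟩ + (0.6908 - 0.4621i)|1⟩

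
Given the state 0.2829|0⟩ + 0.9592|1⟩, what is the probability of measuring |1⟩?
0.9201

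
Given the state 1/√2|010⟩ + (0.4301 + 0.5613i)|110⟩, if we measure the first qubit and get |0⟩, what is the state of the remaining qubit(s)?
|10⟩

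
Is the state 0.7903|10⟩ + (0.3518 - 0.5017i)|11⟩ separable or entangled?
Separable

Writing the state as a|00⟩ + b|01⟩ + c|10⟩ + d|11⟩, it is a product state iff ad − bc = 0.
Here (a, b, c, d) = (0, 0, 0.7903, (0.3518 - 0.5017i)): ad − bc = (0)(0.3518 - 0.5017i) − (0)(0.7903) = 0, so the state is separable.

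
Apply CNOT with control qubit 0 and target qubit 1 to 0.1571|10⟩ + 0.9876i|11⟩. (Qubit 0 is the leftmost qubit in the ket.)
0.9876i|10⟩ + 0.1571|11⟩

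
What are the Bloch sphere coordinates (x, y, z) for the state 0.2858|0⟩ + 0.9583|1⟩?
(0.5478, 0, -0.8367)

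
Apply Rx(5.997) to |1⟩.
-0.1426i|0⟩ - 0.9898|1⟩

Rx(5.997) = [[cos(θ/2), −i·sin(θ/2)], [−i·sin(θ/2), cos(θ/2)]]; θ = 5.997, cos(θ/2) ≈ -0.98978, sin(θ/2) ≈ 0.142605.
With a = amp(|0⟩) = 0 and b = amp(|1⟩) = 1:
new amp(|0⟩) = (-0.98978)·a + (-0.142605i)·b = -0.1426i
new amp(|1⟩) = (-0.142605i)·a + (-0.98978)·b = -0.9898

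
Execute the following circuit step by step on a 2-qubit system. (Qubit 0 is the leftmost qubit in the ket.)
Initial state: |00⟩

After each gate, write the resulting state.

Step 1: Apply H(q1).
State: 1/√2|00⟩ + 1/√2|01⟩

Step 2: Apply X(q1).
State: 1/√2|00⟩ + 1/√2|01⟩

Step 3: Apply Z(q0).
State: 1/√2|00⟩ + 1/√2|01⟩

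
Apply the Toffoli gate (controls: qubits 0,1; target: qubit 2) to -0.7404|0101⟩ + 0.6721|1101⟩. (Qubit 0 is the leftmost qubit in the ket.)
-0.7404|0101⟩ + 0.6721|1111⟩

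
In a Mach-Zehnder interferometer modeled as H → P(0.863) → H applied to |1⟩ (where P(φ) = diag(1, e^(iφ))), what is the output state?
(0.1749 - 0.3799i)|0⟩ + (0.8251 + 0.3799i)|1⟩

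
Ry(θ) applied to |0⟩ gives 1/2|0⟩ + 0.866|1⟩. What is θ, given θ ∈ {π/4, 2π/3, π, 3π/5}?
2π/3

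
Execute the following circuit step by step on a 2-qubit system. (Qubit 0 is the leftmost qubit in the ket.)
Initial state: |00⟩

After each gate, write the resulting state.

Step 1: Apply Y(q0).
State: i|10⟩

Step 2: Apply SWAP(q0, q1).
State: i|01⟩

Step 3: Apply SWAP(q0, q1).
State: i|10⟩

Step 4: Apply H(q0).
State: (1/√2)i|00⟩ - (1/√2)i|10⟩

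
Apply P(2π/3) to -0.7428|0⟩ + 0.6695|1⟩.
-0.7428|0⟩ + (-0.3348 + 0.5798i)|1⟩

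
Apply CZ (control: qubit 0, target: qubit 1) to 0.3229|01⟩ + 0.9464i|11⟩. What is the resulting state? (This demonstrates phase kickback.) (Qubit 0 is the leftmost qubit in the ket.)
0.3229|01⟩ - 0.9464i|11⟩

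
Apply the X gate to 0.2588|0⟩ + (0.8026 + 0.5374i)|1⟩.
(0.8026 + 0.5374i)|0⟩ + 0.2588|1⟩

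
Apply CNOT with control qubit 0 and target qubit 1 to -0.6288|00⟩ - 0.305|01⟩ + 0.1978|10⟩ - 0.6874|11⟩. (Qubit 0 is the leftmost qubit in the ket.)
-0.6288|00⟩ - 0.305|01⟩ - 0.6874|10⟩ + 0.1978|11⟩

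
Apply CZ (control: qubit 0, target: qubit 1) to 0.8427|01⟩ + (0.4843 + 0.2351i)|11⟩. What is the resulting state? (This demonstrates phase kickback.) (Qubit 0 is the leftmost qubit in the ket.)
0.8427|01⟩ + (-0.4843 - 0.2351i)|11⟩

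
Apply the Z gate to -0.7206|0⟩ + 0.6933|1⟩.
-0.7206|0⟩ - 0.6933|1⟩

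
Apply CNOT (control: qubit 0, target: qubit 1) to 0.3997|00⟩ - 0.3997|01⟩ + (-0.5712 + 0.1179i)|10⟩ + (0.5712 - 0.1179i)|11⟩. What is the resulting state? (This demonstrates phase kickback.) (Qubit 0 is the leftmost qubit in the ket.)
0.3997|00⟩ - 0.3997|01⟩ + (0.5712 - 0.1179i)|10⟩ + (-0.5712 + 0.1179i)|11⟩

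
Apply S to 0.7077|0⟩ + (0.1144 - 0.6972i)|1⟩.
0.7077|0⟩ + (0.6972 + 0.1144i)|1⟩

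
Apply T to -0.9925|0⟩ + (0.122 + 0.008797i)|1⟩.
-0.9925|0⟩ + (0.08005 + 0.09249i)|1⟩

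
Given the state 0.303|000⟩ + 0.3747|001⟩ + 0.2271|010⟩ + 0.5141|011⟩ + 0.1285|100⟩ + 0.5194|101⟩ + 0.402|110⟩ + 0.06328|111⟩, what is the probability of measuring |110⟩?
0.1616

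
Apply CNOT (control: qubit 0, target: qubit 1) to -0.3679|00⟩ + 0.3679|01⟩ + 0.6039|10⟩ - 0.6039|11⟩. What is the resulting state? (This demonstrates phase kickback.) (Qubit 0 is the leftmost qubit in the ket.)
-0.3679|00⟩ + 0.3679|01⟩ - 0.6039|10⟩ + 0.6039|11⟩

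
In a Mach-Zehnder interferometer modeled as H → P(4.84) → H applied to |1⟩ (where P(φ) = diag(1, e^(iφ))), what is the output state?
(0.4364 + 0.4959i)|0⟩ + (0.5636 - 0.4959i)|1⟩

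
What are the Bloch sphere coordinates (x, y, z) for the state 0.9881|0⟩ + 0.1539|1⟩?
(0.3041, 0, 0.9527)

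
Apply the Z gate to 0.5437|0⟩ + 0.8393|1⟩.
0.5437|0⟩ - 0.8393|1⟩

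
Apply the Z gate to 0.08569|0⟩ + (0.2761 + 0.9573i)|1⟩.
0.08569|0⟩ + (-0.2761 - 0.9573i)|1⟩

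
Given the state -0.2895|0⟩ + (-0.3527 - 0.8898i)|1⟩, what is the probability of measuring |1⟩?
0.9161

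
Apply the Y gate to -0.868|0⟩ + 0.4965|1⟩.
-0.4965i|0⟩ - 0.868i|1⟩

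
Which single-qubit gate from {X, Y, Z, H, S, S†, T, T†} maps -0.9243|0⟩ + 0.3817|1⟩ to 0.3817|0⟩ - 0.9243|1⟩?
X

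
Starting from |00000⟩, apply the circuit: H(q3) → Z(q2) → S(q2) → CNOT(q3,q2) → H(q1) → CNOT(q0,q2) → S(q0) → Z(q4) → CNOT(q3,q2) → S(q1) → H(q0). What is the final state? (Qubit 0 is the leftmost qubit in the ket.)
1/√8|00000⟩ + 1/√8|00010⟩ + (1/√8)i|01000⟩ + (1/√8)i|01010⟩ + 1/√8|10000⟩ + 1/√8|10010⟩ + (1/√8)i|11000⟩ + (1/√8)i|11010⟩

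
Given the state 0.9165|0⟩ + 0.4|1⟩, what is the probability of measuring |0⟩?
0.84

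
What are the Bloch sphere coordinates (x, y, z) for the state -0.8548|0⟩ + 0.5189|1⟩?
(-0.8871, 0, 0.4614)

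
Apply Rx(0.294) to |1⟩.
-0.1465i|0⟩ + 0.9892|1⟩

Rx(0.294) = [[cos(θ/2), −i·sin(θ/2)], [−i·sin(θ/2), cos(θ/2)]]; θ = 0.294, cos(θ/2) ≈ 0.989215, sin(θ/2) ≈ 0.146471.
With a = amp(|0⟩) = 0 and b = amp(|1⟩) = 1:
new amp(|0⟩) = (0.989215)·a + (-0.146471i)·b = -0.1465i
new amp(|1⟩) = (-0.146471i)·a + (0.989215)·b = 0.9892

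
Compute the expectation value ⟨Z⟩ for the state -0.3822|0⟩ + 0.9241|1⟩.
-0.7079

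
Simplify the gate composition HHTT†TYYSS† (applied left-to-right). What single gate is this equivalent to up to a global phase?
T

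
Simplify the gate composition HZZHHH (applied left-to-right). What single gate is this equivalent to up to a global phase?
I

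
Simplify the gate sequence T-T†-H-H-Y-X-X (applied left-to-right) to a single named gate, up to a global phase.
Y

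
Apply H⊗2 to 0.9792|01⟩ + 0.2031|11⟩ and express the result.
0.5912|00⟩ - 0.5912|01⟩ + 0.3881|10⟩ - 0.3881|11⟩

H⊗2 gives amp(|y⟩) = (1/2) Σ_x (−1)^(x·y) amp(|x⟩), where x·y is the number of positions in which both x and y have a 1.
|00⟩: (0.9792 + 0.2031)/2 = 0.5912
|01⟩: (-0.9792 - 0.2031)/2 = -0.5912
|10⟩: (0.9792 - 0.2031)/2 = 0.3881
|11⟩: (-0.9792 + 0.2031)/2 = -0.3881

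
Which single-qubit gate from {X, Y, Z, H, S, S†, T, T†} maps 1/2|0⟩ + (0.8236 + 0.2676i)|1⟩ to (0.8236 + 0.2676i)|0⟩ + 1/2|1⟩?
X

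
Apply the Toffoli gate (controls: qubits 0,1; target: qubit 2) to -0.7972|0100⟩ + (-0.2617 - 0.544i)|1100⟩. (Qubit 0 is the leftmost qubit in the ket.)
-0.7972|0100⟩ + (-0.2617 - 0.544i)|1110⟩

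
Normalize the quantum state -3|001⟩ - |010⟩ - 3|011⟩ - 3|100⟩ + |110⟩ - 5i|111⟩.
-1/√6|001⟩ - 0.1361|010⟩ - 1/√6|011⟩ - 1/√6|100⟩ + 0.1361|110⟩ - 0.6804i|111⟩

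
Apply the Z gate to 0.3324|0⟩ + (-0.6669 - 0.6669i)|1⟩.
0.3324|0⟩ + (0.6669 + 0.6669i)|1⟩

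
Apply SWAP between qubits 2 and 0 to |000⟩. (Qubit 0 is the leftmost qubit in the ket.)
|000⟩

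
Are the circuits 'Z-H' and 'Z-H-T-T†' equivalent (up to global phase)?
Yes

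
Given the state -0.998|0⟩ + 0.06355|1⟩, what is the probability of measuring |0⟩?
0.996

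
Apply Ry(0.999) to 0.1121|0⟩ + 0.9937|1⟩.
-0.3776|0⟩ + 0.926|1⟩

Ry(0.999) = [[cos(θ/2), −sin(θ/2)], [sin(θ/2), cos(θ/2)]]; θ = 0.999, cos(θ/2) ≈ 0.877822, sin(θ/2) ≈ 0.478987.
With a = amp(|0⟩) = 0.1121 and b = amp(|1⟩) = 0.9937:
new amp(|0⟩) = (0.877822)·a + (-0.478987)·b = -0.3776
new amp(|1⟩) = (0.478987)·a + (0.877822)·b = 0.926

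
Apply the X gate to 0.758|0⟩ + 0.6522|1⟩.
0.6522|0⟩ + 0.758|1⟩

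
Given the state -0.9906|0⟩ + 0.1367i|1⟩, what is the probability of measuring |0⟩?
0.9813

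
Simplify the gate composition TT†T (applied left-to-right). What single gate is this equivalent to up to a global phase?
T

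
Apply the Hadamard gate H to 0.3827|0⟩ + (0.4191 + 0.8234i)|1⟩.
(0.567 + 0.5822i)|0⟩ + (-0.02574 - 0.5822i)|1⟩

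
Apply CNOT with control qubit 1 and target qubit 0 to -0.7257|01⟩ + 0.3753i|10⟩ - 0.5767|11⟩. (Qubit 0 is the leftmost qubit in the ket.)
-0.5767|01⟩ + 0.3753i|10⟩ - 0.7257|11⟩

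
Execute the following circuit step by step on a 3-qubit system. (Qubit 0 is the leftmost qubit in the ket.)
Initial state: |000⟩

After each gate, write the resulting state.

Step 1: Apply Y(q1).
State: i|010⟩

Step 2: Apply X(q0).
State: i|110⟩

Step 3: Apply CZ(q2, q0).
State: i|110⟩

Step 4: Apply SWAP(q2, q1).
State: i|101⟩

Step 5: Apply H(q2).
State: (1/√2)i|100⟩ - (1/√2)i|101⟩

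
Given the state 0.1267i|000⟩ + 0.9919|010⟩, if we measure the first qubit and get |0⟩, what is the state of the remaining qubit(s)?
0.1267i|00⟩ + 0.9919|10⟩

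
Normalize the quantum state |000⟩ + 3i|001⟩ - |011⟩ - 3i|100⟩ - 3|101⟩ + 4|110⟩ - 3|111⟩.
0.1361|000⟩ + (1/√6)i|001⟩ - 0.1361|011⟩ - (1/√6)i|100⟩ - 1/√6|101⟩ + 0.5443|110⟩ - 1/√6|111⟩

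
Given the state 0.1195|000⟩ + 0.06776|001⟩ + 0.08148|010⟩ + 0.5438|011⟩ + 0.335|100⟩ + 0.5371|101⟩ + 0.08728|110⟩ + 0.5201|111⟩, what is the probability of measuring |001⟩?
0.004591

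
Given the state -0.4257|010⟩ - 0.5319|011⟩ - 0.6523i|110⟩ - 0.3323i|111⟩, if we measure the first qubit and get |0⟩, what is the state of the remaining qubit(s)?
-0.6249|10⟩ - 0.7807|11⟩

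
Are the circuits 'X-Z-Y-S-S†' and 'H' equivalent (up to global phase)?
No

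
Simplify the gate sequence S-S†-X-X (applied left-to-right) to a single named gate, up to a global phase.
I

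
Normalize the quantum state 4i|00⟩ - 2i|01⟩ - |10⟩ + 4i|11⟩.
0.6576i|00⟩ - 0.3288i|01⟩ - 0.1644|10⟩ + 0.6576i|11⟩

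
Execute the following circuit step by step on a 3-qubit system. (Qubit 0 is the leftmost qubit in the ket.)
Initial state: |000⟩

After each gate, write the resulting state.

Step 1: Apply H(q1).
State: 1/√2|000⟩ + 1/√2|010⟩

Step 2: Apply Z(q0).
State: 1/√2|000⟩ + 1/√2|010⟩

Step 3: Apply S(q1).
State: 1/√2|000⟩ + (1/√2)i|010⟩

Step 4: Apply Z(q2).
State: 1/√2|000⟩ + (1/√2)i|010⟩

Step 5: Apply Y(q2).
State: (1/√2)i|001⟩ - 1/√2|011⟩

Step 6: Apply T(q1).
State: (1/√2)i|001⟩ + (-1/2 - (1/2)i)|011⟩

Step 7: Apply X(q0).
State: (1/√2)i|101⟩ + (-1/2 - (1/2)i)|111⟩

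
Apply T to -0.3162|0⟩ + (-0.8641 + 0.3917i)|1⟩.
-0.3162|0⟩ + (-0.888 - 0.334i)|1⟩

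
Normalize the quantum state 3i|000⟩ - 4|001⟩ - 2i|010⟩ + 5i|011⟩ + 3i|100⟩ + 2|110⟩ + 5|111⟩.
0.3128i|000⟩ - 0.417|001⟩ - 0.2085i|010⟩ + 0.5213i|011⟩ + 0.3128i|100⟩ + 0.2085|110⟩ + 0.5213|111⟩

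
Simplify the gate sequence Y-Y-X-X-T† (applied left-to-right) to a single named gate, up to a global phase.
T†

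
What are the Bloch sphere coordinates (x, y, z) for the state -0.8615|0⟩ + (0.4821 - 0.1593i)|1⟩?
(-0.8307, 0.2745, 0.4844)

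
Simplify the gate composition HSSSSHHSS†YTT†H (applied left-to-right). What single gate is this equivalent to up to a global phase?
Y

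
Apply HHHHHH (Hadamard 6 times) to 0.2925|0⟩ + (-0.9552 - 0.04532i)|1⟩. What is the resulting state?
0.2925|0⟩ + (-0.9552 - 0.04532i)|1⟩

H² = I, so an even number of Hadamards cancels: H^6 = I and the state is unchanged.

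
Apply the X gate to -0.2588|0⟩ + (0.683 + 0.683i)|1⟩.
(0.683 + 0.683i)|0⟩ - 0.2588|1⟩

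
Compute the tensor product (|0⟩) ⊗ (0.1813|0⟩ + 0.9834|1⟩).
0.1813|00⟩ + 0.9834|01⟩

amp(|b₁b₂…⟩) = product of the factor amplitudes for bits b₁, b₂, …; only kets whose every factor amplitude is nonzero survive.
|00⟩: (1)(0.1813) = 0.1813
|01⟩: (1)(0.9834) = 0.9834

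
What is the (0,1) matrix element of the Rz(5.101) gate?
0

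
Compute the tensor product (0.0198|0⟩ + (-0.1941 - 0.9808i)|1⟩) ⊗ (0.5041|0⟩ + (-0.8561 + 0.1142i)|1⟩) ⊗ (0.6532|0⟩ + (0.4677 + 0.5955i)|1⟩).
0.00652|000⟩ + (0.004668 + 0.005944i)|001⟩ + (-0.01107 + 0.001477i)|010⟩ + (-0.009274 - 0.009037i)|011⟩ + (-0.06391 - 0.323i)|100⟩ + (0.2487 - 0.2895i)|101⟩ + (0.1817 + 0.534i)|110⟩ + (-0.3567 + 0.548i)|111⟩

amp(|b₁b₂…⟩) = product of the factor amplitudes for bits b₁, b₂, …; only kets whose every factor amplitude is nonzero survive.
|000⟩: (0.0198)(0.5041)(0.6532) = 0.00652
|001⟩: (0.0198)(0.5041)(0.4677 + 0.5955i) = (0.004668 + 0.005944i)
|010⟩: (0.0198)(-0.8561 + 0.1142i)(0.6532) = (-0.01107 + 0.001477i)
|011⟩: (0.0198)(-0.8561 + 0.1142i)(0.4677 + 0.5955i) = (-0.009274 - 0.009037i)
|100⟩: (-0.1941 - 0.9808i)(0.5041)(0.6532) = (-0.06391 - 0.323i)
|101⟩: (-0.1941 - 0.9808i)(0.5041)(0.4677 + 0.5955i) = (0.2487 - 0.2895i)
|110⟩: (-0.1941 - 0.9808i)(-0.8561 + 0.1142i)(0.6532) = (0.1817 + 0.534i)
|111⟩: (-0.1941 - 0.9808i)(-0.8561 + 0.1142i)(0.4677 + 0.5955i) = (-0.3567 + 0.548i)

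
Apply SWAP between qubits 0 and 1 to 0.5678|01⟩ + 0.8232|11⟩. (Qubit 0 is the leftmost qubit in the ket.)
0.5678|10⟩ + 0.8232|11⟩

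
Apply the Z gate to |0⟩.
|0⟩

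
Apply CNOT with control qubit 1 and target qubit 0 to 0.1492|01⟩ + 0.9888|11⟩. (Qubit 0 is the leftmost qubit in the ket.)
0.9888|01⟩ + 0.1492|11⟩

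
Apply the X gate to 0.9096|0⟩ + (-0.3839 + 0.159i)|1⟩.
(-0.3839 + 0.159i)|0⟩ + 0.9096|1⟩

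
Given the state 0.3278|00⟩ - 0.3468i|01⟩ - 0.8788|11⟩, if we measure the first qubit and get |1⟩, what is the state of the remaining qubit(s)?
-|1⟩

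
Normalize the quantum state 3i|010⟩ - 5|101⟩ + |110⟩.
0.5071i|010⟩ - 0.8452|101⟩ + 0.169|110⟩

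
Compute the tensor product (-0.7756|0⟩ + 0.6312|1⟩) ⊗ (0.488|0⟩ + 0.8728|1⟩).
-0.3785|00⟩ - 0.6769|01⟩ + 0.308|10⟩ + 0.5509|11⟩

amp(|b₁b₂…⟩) = product of the factor amplitudes for bits b₁, b₂, …; only kets whose every factor amplitude is nonzero survive.
|00⟩: (-0.7756)(0.488) = -0.3785
|01⟩: (-0.7756)(0.8728) = -0.6769
|10⟩: (0.6312)(0.488) = 0.308
|11⟩: (0.6312)(0.8728) = 0.5509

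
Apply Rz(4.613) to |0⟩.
(-0.6711 - 0.7414i)|0⟩

Rz(4.613) = [[e^(−iθ/2), 0], [0, e^(iθ/2)]] with e^(±iθ/2) = cos(θ/2) ± i·sin(θ/2); θ = 4.613, cos(θ/2) ≈ -0.671109, sin(θ/2) ≈ 0.741359.
With a = amp(|0⟩) = 1 and b = amp(|1⟩) = 0:
new amp(|0⟩) = (-0.671109 - 0.741359i)·a = (-0.6711 - 0.7414i)
new amp(|1⟩) = (-0.671109 + 0.741359i)·b = 0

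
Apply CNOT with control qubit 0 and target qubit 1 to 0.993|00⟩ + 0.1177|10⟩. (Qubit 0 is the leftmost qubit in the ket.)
0.993|00⟩ + 0.1177|11⟩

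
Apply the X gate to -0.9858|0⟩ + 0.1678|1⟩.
0.1678|0⟩ - 0.9858|1⟩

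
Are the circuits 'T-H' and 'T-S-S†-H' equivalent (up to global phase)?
Yes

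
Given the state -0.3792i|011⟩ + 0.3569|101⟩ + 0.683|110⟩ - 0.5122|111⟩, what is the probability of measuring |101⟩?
0.1274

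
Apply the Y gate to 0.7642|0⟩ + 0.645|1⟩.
-0.645i|0⟩ + 0.7642i|1⟩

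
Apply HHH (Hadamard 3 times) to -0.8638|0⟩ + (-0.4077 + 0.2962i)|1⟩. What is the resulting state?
(-0.8991 + 0.2094i)|0⟩ + (-0.3225 - 0.2094i)|1⟩

H² = I, so H^3 = H: a single Hadamard. With (a, b) = (-0.8638, (-0.4077 + 0.2962i)), H gives ((a + b)/√2, (a − b)/√2) = ((-0.8991 + 0.2094i), (-0.3225 - 0.2094i)).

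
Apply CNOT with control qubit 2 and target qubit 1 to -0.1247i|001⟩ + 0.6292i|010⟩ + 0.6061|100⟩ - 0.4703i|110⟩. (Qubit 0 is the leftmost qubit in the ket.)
0.6292i|010⟩ - 0.1247i|011⟩ + 0.6061|100⟩ - 0.4703i|110⟩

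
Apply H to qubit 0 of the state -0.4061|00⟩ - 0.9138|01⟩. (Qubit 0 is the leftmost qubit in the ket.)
-0.2872|00⟩ - 0.6462|01⟩ - 0.2872|10⟩ - 0.6462|11⟩

H on qubit 0 mixes each pair of kets that differ only in qubit 0: amplitudes (a, b) of (|…0…⟩, |…1…⟩) become ((a + b)/√2, (a − b)/√2). Kets absent from the input have amplitude 0.
(|00⟩, |10⟩): (a, b) = (-0.4061, 0) → (-0.2872, -0.2872)
(|01⟩, |11⟩): (a, b) = (-0.9138, 0) → (-0.6462, -0.6462)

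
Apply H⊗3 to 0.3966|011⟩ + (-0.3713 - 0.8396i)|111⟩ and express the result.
(0.008945 - 0.2968i)|000⟩ + (-0.008945 + 0.2968i)|001⟩ + (-0.008945 + 0.2968i)|010⟩ + (0.008945 - 0.2968i)|011⟩ + (0.2715 + 0.2968i)|100⟩ + (-0.2715 - 0.2968i)|101⟩ + (-0.2715 - 0.2968i)|110⟩ + (0.2715 + 0.2968i)|111⟩

H⊗3 gives amp(|y⟩) = (1/2√2) Σ_x (−1)^(x·y) amp(|x⟩), where x·y is the number of positions in which both x and y have a 1.
|000⟩: (0.3966 + (-0.3713 - 0.8396i))/(2√2) = (0.008945 - 0.2968i)
|001⟩: (-0.3966 - (-0.3713 - 0.8396i))/(2√2) = (-0.008945 + 0.2968i)
|010⟩: (-0.3966 - (-0.3713 - 0.8396i))/(2√2) = (-0.008945 + 0.2968i)
|011⟩: (0.3966 + (-0.3713 - 0.8396i))/(2√2) = (0.008945 - 0.2968i)
|100⟩: (0.3966 - (-0.3713 - 0.8396i))/(2√2) = (0.2715 + 0.2968i)
|101⟩: (-0.3966 + (-0.3713 - 0.8396i))/(2√2) = (-0.2715 - 0.2968i)
|110⟩: (-0.3966 + (-0.3713 - 0.8396i))/(2√2) = (-0.2715 - 0.2968i)
|111⟩: (0.3966 - (-0.3713 - 0.8396i))/(2√2) = (0.2715 + 0.2968i)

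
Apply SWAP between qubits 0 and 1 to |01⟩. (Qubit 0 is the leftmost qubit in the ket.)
|10⟩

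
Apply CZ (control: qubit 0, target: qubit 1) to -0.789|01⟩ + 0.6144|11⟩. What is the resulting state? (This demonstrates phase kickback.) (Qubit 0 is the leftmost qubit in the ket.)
-0.789|01⟩ - 0.6144|11⟩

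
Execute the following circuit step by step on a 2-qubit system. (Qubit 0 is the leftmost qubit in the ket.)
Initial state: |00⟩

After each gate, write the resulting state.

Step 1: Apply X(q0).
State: |10⟩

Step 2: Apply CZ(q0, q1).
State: |10⟩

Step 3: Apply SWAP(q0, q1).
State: |01⟩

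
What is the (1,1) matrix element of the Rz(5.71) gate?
(-0.9592 + 0.2827i)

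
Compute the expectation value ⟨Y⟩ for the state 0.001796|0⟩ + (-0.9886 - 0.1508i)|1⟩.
-0.0005417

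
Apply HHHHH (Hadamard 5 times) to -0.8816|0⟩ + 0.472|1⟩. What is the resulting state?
-0.2896|0⟩ - 0.9571|1⟩

H² = I, so H^5 = H: a single Hadamard. With (a, b) = (-0.8816, 0.472), H gives ((a + b)/√2, (a − b)/√2) = (-0.2896, -0.9571).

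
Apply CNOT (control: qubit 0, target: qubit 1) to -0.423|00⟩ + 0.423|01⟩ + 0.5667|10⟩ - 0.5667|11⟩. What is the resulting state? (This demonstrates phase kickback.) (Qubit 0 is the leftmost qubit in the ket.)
-0.423|00⟩ + 0.423|01⟩ - 0.5667|10⟩ + 0.5667|11⟩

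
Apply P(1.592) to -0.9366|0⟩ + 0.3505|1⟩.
-0.9366|0⟩ + (-0.007431 + 0.3504i)|1⟩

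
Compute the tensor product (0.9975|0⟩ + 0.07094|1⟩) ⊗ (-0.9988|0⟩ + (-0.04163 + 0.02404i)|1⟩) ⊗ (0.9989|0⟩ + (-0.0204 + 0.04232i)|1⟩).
-0.9952|000⟩ + (0.02032 - 0.04216i)|001⟩ + (-0.04148 + 0.02395i)|010⟩ + (-0.0001677 - 0.002247i)|011⟩ - 0.07078|100⟩ + (0.001445 - 0.002999i)|101⟩ + (-0.00295 + 0.001704i)|110⟩ + (-0.00001193 - 0.0001598i)|111⟩

amp(|b₁b₂…⟩) = product of the factor amplitudes for bits b₁, b₂, …; only kets whose every factor amplitude is nonzero survive.
|000⟩: (0.9975)(-0.9988)(0.9989) = -0.9952
|001⟩: (0.9975)(-0.9988)(-0.0204 + 0.04232i) = (0.02032 - 0.04216i)
|010⟩: (0.9975)(-0.04163 + 0.02404i)(0.9989) = (-0.04148 + 0.02395i)
|011⟩: (0.9975)(-0.04163 + 0.02404i)(-0.0204 + 0.04232i) = (-0.0001677 - 0.002247i)
|100⟩: (0.07094)(-0.9988)(0.9989) = -0.07078
|101⟩: (0.07094)(-0.9988)(-0.0204 + 0.04232i) = (0.001445 - 0.002999i)
|110⟩: (0.07094)(-0.04163 + 0.02404i)(0.9989) = (-0.00295 + 0.001704i)
|111⟩: (0.07094)(-0.04163 + 0.02404i)(-0.0204 + 0.04232i) = (-0.00001193 - 0.0001598i)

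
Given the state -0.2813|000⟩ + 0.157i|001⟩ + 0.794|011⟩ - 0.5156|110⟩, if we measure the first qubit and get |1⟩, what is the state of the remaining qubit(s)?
-|10⟩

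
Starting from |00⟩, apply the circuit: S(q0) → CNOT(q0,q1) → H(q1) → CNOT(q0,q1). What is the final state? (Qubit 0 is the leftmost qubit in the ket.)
1/√2|00⟩ + 1/√2|01⟩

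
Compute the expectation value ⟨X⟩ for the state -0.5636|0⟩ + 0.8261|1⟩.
-0.9312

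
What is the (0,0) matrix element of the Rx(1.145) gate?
0.8405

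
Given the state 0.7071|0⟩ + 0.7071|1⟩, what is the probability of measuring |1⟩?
0.5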